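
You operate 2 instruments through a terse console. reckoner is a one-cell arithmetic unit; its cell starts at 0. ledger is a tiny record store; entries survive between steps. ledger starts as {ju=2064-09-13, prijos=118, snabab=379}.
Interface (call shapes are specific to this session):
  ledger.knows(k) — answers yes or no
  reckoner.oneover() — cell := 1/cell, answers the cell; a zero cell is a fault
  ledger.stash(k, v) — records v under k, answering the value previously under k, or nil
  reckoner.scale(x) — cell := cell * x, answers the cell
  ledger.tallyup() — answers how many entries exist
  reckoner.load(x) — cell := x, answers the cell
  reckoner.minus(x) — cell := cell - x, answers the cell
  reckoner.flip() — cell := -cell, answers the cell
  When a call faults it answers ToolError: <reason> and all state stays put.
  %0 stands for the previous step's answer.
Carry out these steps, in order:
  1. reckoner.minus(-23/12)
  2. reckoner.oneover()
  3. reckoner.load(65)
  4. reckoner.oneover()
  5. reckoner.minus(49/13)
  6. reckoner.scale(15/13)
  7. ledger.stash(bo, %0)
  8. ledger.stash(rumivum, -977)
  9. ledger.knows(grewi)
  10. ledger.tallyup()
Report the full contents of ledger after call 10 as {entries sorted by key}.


Answer: {bo=-732/169, ju=2064-09-13, prijos=118, rumivum=-977, snabab=379}

Derivation:
CALL reckoner.minus[x='-23/12']
RET  23/12
CALL reckoner.oneover[]
RET  12/23
CALL reckoner.load[x='65']
RET  65
CALL reckoner.oneover[]
RET  1/65
CALL reckoner.minus[x='49/13']
RET  -244/65
CALL reckoner.scale[x='15/13']
RET  -732/169
CALL ledger.stash[k='bo'; v='%0']
RET  nil
CALL ledger.stash[k='rumivum'; v='-977']
RET  nil
CALL ledger.knows[k='grewi']
RET  no
CALL ledger.tallyup[]
RET  5


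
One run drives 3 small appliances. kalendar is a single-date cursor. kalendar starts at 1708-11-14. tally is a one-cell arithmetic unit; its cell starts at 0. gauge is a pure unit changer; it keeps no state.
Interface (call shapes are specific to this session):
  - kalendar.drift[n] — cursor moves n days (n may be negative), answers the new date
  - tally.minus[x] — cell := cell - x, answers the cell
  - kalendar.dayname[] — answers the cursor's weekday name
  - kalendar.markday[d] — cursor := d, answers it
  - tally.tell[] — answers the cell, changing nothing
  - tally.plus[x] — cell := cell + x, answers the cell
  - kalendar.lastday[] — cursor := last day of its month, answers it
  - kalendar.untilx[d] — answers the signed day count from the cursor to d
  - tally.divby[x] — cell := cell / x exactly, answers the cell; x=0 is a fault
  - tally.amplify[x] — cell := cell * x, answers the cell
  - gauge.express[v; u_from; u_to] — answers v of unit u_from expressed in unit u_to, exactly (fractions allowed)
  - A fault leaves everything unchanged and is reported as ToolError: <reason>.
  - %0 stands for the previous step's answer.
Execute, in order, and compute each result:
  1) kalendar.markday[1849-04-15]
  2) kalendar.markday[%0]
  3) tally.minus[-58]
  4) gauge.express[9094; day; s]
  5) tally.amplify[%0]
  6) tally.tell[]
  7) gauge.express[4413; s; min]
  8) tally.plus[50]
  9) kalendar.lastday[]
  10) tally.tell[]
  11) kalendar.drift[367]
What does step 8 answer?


Step: kalendar.markday[d: 1849-04-15]
Result: 1849-04-15
Step: kalendar.markday[d: %0]
Result: 1849-04-15
Step: tally.minus[x: -58]
Result: 58
Step: gauge.express[v: 9094; u_from: day; u_to: s]
Result: 785721600
Step: tally.amplify[x: %0]
Result: 45571852800
Step: tally.tell[]
Result: 45571852800
Step: gauge.express[v: 4413; u_from: s; u_to: min]
Result: 1471/20
Step: tally.plus[x: 50]
Result: 45571852850
Step: kalendar.lastday[]
Result: 1849-04-30
Step: tally.tell[]
Result: 45571852850
Step: kalendar.drift[n: 367]
Result: 1850-05-02

Answer: 45571852850


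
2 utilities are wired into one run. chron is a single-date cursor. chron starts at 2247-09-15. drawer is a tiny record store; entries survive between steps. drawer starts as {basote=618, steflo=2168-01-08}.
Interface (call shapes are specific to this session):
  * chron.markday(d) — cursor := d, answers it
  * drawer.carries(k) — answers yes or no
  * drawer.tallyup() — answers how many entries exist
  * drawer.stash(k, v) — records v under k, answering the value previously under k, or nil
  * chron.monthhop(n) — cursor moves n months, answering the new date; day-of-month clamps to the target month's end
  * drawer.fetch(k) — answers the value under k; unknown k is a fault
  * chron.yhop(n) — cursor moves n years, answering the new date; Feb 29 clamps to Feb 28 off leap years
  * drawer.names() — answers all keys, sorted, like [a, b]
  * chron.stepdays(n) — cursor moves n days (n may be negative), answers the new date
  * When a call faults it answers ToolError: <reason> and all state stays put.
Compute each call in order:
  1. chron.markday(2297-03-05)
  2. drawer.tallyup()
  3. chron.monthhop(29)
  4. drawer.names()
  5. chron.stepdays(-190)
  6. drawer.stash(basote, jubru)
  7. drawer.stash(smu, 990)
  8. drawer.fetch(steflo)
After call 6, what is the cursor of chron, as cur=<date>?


Answer: cur=2299-01-27

Derivation:
Invoking chron.markday on 2297-03-05, and observe 2297-03-05.
I run drawer.tallyup(), giving 2.
I use chron.monthhop on 29, which returns 2299-08-05.
I call drawer.names, — result: [basote, steflo].
Next I call chron.stepdays on -190, which returns 2299-01-27.
I try drawer.stash on basote, jubru, and get 618.
I try drawer.stash on smu, 990, giving nil.
I call drawer.fetch on steflo, and get 2168-01-08.


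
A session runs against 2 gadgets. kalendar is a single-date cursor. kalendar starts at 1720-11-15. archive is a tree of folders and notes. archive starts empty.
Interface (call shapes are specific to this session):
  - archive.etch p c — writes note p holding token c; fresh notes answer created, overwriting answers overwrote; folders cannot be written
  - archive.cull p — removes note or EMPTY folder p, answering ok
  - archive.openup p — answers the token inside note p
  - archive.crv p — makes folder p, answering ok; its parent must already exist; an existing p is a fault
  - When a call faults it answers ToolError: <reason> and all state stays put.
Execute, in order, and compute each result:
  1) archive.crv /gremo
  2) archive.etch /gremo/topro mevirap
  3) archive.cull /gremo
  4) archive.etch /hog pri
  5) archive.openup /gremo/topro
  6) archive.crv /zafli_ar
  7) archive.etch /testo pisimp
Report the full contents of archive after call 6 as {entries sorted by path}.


;; 1. crv(p→/gremo) ~> ok
;; 2. etch(p→/gremo/topro, c→mevirap) ~> created
;; 3. cull(p→/gremo) ~> ToolError: not empty
;; 4. etch(p→/hog, c→pri) ~> created
;; 5. openup(p→/gremo/topro) ~> mevirap
;; 6. crv(p→/zafli_ar) ~> ok
;; 7. etch(p→/testo, c→pisimp) ~> created

Answer: {gremo/, gremo/topro=mevirap, hog=pri, zafli_ar/}


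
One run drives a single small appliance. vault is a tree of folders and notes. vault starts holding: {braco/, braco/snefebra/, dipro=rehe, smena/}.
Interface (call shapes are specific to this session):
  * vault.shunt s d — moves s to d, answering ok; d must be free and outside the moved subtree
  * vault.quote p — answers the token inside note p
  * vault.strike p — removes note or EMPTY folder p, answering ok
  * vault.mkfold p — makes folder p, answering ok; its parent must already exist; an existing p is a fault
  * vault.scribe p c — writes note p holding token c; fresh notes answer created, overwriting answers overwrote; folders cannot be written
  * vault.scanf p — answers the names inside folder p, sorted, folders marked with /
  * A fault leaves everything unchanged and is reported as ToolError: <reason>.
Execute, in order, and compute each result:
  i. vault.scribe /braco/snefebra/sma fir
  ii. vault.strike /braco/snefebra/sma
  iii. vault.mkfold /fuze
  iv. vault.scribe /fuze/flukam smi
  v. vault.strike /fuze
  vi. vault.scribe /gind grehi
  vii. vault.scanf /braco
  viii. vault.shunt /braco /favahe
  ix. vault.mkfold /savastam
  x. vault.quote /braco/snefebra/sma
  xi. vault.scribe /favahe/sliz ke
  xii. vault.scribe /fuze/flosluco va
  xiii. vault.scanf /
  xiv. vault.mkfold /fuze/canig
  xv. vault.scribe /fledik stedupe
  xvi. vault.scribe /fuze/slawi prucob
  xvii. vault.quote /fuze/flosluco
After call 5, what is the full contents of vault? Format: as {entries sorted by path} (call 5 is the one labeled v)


$ scribe p=/braco/snefebra/sma c=fir
= created
$ strike p=/braco/snefebra/sma
= ok
$ mkfold p=/fuze
= ok
$ scribe p=/fuze/flukam c=smi
= created
$ strike p=/fuze
= ToolError: not empty
$ scribe p=/gind c=grehi
= created
$ scanf p=/braco
= [snefebra/]
$ shunt s=/braco d=/favahe
= ok
$ mkfold p=/savastam
= ok
$ quote p=/braco/snefebra/sma
= ToolError: not found
$ scribe p=/favahe/sliz c=ke
= created
$ scribe p=/fuze/flosluco c=va
= created
$ scanf p=/
= [dipro, favahe/, fuze/, gind, savastam/, smena/]
$ mkfold p=/fuze/canig
= ok
$ scribe p=/fledik c=stedupe
= created
$ scribe p=/fuze/slawi c=prucob
= created
$ quote p=/fuze/flosluco
= va

Answer: {braco/, braco/snefebra/, dipro=rehe, fuze/, fuze/flukam=smi, smena/}


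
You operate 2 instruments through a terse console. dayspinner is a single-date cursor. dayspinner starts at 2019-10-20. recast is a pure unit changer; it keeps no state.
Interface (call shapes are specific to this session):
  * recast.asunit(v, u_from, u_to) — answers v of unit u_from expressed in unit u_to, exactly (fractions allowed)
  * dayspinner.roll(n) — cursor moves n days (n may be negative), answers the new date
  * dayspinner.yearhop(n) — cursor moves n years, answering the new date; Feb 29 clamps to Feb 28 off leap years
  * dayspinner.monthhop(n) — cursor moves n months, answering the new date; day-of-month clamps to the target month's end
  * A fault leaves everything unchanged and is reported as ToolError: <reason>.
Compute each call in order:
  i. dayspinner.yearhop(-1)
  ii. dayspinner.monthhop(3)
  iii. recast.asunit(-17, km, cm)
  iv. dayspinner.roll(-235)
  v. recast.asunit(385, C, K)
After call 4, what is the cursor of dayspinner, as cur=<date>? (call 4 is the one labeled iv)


Answer: cur=2018-05-30

Derivation:
·→ dayspinner.yearhop(n=-1)
·← 2018-10-20
·→ dayspinner.monthhop(n=3)
·← 2019-01-20
·→ recast.asunit(v=-17, u_from=km, u_to=cm)
·← -1700000
·→ dayspinner.roll(n=-235)
·← 2018-05-30
·→ recast.asunit(v=385, u_from=C, u_to=K)
·← 13163/20


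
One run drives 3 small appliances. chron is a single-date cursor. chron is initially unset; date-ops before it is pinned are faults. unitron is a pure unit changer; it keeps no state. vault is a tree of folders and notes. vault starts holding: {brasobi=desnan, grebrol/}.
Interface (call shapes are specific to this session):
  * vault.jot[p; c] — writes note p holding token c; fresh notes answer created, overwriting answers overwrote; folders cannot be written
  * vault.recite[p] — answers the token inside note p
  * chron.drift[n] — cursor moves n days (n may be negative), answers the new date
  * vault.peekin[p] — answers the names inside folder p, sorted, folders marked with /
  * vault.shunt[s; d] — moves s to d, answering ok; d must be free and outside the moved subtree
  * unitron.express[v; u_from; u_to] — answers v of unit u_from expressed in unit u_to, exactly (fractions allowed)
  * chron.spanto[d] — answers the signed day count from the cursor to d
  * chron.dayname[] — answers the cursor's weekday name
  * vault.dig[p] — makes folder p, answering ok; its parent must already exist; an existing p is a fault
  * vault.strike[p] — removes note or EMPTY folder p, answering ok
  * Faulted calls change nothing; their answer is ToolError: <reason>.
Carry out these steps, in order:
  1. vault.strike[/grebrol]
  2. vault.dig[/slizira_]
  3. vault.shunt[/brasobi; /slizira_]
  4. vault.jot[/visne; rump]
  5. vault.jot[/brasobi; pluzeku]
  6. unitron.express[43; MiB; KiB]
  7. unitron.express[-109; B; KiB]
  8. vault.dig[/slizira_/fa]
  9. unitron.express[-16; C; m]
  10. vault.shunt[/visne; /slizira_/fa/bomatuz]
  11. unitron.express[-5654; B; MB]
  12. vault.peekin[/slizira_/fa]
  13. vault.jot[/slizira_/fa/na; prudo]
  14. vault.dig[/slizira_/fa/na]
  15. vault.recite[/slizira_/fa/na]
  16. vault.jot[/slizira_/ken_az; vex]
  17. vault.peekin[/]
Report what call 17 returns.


Invoking vault.strike passing p→/grebrol, which returns ok.
Next I call vault.dig passing p→/slizira_, yielding ok.
Then vault.shunt passing s→/brasobi, d→/slizira_, yielding ToolError: exists.
Invoking vault.jot passing p→/visne, c→rump, giving created.
I run vault.jot passing p→/brasobi, c→pluzeku, and observe overwrote.
I invoke unitron.express passing v→43, u_from→MiB, u_to→KiB, and get 44032.
Now I run unitron.express passing v→-109, u_from→B, u_to→KiB, giving -109/1024.
I try vault.dig passing p→/slizira_/fa, which returns ok.
Next I call unitron.express passing v→-16, u_from→C, u_to→m, which returns ToolError: incompatible units.
I call vault.shunt passing s→/visne, d→/slizira_/fa/bomatuz, and get ok.
I run unitron.express passing v→-5654, u_from→B, u_to→MB: -2827/500000.
I use vault.peekin passing p→/slizira_/fa, — result: [bomatuz].
I invoke vault.jot passing p→/slizira_/fa/na, c→prudo, and get created.
I invoke vault.dig passing p→/slizira_/fa/na, → ToolError: exists.
Invoking vault.recite passing p→/slizira_/fa/na, giving prudo.
I use vault.jot passing p→/slizira_/ken_az, c→vex, → created.
I call vault.peekin passing p→/, — result: [brasobi, slizira_/].

Answer: [brasobi, slizira_/]


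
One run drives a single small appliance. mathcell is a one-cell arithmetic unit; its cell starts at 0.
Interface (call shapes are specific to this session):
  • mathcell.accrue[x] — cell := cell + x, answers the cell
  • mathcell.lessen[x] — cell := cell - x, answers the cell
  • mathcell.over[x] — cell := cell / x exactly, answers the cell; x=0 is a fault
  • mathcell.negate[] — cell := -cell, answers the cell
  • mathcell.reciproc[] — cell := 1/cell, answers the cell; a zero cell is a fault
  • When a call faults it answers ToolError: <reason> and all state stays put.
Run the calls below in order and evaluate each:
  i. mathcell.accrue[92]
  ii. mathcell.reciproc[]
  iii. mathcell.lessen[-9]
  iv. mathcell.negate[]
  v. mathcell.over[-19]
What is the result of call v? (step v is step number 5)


CALL accrue[x→92]
RET  92
CALL reciproc[]
RET  1/92
CALL lessen[x→-9]
RET  829/92
CALL negate[]
RET  -829/92
CALL over[x→-19]
RET  829/1748

Answer: 829/1748


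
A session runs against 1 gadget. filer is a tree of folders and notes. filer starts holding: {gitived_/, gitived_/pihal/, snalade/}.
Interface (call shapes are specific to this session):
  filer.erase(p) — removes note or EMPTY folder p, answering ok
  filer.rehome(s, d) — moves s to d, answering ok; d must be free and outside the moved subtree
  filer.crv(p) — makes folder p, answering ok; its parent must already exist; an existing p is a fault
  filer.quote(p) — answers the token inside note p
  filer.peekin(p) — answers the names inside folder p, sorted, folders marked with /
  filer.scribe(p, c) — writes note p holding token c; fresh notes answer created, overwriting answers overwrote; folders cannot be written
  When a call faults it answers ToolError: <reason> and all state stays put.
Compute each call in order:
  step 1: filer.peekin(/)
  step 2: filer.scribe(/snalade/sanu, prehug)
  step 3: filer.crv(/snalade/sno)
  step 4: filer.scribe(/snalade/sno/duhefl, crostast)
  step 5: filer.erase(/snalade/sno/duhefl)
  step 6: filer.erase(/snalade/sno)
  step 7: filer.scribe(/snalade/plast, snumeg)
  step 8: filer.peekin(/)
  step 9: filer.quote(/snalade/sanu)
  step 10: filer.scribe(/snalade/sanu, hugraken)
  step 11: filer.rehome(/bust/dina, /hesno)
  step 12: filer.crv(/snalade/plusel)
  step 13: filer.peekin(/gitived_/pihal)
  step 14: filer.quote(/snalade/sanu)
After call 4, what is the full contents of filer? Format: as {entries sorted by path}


→ filer.peekin(p→/)
← [gitived_/, snalade/]
→ filer.scribe(p→/snalade/sanu, c→prehug)
← created
→ filer.crv(p→/snalade/sno)
← ok
→ filer.scribe(p→/snalade/sno/duhefl, c→crostast)
← created
→ filer.erase(p→/snalade/sno/duhefl)
← ok
→ filer.erase(p→/snalade/sno)
← ok
→ filer.scribe(p→/snalade/plast, c→snumeg)
← created
→ filer.peekin(p→/)
← [gitived_/, snalade/]
→ filer.quote(p→/snalade/sanu)
← prehug
→ filer.scribe(p→/snalade/sanu, c→hugraken)
← overwrote
→ filer.rehome(s→/bust/dina, d→/hesno)
← ToolError: not found
→ filer.crv(p→/snalade/plusel)
← ok
→ filer.peekin(p→/gitived_/pihal)
← []
→ filer.quote(p→/snalade/sanu)
← hugraken

Answer: {gitived_/, gitived_/pihal/, snalade/, snalade/sanu=prehug, snalade/sno/, snalade/sno/duhefl=crostast}


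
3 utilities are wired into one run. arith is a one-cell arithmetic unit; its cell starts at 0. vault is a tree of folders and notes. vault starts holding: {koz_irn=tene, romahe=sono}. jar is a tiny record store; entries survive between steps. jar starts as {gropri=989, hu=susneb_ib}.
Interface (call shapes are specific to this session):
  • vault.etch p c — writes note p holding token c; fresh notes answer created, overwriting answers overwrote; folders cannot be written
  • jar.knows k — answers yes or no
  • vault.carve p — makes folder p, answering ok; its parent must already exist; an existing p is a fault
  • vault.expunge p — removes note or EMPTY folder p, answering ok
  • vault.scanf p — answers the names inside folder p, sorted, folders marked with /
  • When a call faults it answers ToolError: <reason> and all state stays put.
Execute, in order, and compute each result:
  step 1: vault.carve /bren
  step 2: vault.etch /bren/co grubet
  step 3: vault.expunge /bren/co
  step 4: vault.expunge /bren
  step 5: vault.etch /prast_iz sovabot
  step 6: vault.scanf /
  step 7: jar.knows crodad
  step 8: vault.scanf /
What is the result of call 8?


Answer: [koz_irn, prast_iz, romahe]

Derivation:
-> vault.carve(p: /bren)
<- ok
-> vault.etch(p: /bren/co, c: grubet)
<- created
-> vault.expunge(p: /bren/co)
<- ok
-> vault.expunge(p: /bren)
<- ok
-> vault.etch(p: /prast_iz, c: sovabot)
<- created
-> vault.scanf(p: /)
<- [koz_irn, prast_iz, romahe]
-> jar.knows(k: crodad)
<- no
-> vault.scanf(p: /)
<- [koz_irn, prast_iz, romahe]


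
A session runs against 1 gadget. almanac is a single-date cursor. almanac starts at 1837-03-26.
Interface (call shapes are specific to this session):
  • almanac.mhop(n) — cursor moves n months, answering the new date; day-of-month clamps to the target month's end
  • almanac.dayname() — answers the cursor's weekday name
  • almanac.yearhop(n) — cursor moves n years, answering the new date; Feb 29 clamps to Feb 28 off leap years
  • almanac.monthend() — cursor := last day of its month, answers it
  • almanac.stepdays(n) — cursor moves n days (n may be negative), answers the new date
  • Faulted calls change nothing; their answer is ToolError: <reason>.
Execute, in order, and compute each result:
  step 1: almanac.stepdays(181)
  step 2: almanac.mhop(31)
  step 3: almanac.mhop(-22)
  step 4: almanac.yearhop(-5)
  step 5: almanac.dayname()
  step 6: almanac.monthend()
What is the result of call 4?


Answer: 1833-06-23

Derivation:
[in] almanac.stepdays 181
= 1837-09-23
[in] almanac.mhop 31
= 1840-04-23
[in] almanac.mhop -22
= 1838-06-23
[in] almanac.yearhop -5
= 1833-06-23
[in] almanac.dayname
= Sunday
[in] almanac.monthend
= 1833-06-30


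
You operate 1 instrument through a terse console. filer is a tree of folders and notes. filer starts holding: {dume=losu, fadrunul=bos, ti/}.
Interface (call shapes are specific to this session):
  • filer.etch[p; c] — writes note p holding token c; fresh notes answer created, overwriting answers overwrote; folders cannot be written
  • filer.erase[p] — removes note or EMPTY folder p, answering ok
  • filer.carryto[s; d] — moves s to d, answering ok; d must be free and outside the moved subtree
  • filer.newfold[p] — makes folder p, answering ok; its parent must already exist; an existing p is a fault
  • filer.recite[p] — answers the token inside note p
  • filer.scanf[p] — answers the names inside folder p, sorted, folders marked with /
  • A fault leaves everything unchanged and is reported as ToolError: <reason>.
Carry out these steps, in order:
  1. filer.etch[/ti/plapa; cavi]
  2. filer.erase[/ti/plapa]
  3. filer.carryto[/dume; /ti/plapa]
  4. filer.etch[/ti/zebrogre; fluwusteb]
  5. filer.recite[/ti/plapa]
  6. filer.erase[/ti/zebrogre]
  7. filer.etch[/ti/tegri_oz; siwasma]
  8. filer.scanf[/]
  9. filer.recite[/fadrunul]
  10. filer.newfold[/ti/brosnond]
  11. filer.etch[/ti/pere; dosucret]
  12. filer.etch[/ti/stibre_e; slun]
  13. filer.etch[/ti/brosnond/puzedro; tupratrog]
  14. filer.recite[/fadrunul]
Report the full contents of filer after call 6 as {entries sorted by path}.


>> etch(p: /ti/plapa, c: cavi)
<< created
>> erase(p: /ti/plapa)
<< ok
>> carryto(s: /dume, d: /ti/plapa)
<< ok
>> etch(p: /ti/zebrogre, c: fluwusteb)
<< created
>> recite(p: /ti/plapa)
<< losu
>> erase(p: /ti/zebrogre)
<< ok
>> etch(p: /ti/tegri_oz, c: siwasma)
<< created
>> scanf(p: /)
<< [fadrunul, ti/]
>> recite(p: /fadrunul)
<< bos
>> newfold(p: /ti/brosnond)
<< ok
>> etch(p: /ti/pere, c: dosucret)
<< created
>> etch(p: /ti/stibre_e, c: slun)
<< created
>> etch(p: /ti/brosnond/puzedro, c: tupratrog)
<< created
>> recite(p: /fadrunul)
<< bos

Answer: {fadrunul=bos, ti/, ti/plapa=losu}


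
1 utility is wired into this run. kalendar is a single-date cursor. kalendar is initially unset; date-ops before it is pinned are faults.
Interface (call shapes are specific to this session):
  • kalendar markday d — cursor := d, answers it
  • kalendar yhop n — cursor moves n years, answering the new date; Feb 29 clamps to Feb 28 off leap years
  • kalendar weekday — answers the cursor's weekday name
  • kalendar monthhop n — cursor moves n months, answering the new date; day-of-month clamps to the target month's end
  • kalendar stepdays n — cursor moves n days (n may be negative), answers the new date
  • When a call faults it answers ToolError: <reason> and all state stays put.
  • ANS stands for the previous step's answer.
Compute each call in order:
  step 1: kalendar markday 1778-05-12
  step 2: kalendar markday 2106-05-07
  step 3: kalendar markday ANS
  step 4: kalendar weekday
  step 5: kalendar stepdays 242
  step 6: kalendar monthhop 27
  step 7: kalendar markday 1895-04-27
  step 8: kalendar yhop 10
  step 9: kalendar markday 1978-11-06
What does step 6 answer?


Answer: 2109-04-04

Derivation:
% kalendar markday(d='1778-05-12') : 1778-05-12
% kalendar markday(d='2106-05-07') : 2106-05-07
% kalendar markday(d='ANS') : 2106-05-07
% kalendar weekday() : Friday
% kalendar stepdays(n='242') : 2107-01-04
% kalendar monthhop(n='27') : 2109-04-04
% kalendar markday(d='1895-04-27') : 1895-04-27
% kalendar yhop(n='10') : 1905-04-27
% kalendar markday(d='1978-11-06') : 1978-11-06


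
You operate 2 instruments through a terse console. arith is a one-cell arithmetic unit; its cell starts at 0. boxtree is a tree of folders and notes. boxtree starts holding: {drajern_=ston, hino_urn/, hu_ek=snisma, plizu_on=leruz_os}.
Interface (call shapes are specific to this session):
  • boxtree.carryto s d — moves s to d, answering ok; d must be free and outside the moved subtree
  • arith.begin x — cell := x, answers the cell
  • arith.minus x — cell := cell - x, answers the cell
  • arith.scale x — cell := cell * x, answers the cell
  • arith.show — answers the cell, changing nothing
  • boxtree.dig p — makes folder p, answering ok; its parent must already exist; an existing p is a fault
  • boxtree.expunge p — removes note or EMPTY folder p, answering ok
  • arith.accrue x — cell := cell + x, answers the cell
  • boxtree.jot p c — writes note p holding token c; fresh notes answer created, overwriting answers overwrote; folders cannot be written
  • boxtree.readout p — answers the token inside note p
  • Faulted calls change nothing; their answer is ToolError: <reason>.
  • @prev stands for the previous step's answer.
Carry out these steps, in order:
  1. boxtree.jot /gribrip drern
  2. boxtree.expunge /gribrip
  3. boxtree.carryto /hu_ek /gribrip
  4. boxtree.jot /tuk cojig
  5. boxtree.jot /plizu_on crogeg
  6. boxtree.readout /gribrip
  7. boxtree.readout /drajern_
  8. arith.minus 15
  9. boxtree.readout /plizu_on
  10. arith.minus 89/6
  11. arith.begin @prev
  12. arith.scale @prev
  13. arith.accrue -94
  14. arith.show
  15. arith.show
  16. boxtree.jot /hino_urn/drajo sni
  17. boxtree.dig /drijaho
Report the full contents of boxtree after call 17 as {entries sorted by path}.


Answer: {drajern_=ston, drijaho/, gribrip=snisma, hino_urn/, hino_urn/drajo=sni, plizu_on=crogeg, tuk=cojig}

Derivation:
I invoke boxtree.jot(p=/gribrip, c=drern), and observe created.
I call boxtree.expunge(p=/gribrip), yielding ok.
I use boxtree.carryto(s=/hu_ek, d=/gribrip), giving ok.
Next I call boxtree.jot(p=/tuk, c=cojig), and observe created.
I call boxtree.jot(p=/plizu_on, c=crogeg): overwrote.
I run boxtree.readout(p=/gribrip), and get snisma.
Now I run boxtree.readout(p=/drajern_), → ston.
Now I run arith.minus(x=15), which returns -15.
Using boxtree.readout(p=/plizu_on), — result: crogeg.
Using arith.minus(x=89/6), giving -179/6.
I use arith.begin(x=@prev), and see -179/6.
Next I call arith.scale(x=@prev), which returns 32041/36.
Using arith.accrue(x=-94), and get 28657/36.
I call arith.show, which returns 28657/36.
Then arith.show, giving 28657/36.
Invoking boxtree.jot(p=/hino_urn/drajo, c=sni), and get created.
I use boxtree.dig(p=/drijaho), giving ok.


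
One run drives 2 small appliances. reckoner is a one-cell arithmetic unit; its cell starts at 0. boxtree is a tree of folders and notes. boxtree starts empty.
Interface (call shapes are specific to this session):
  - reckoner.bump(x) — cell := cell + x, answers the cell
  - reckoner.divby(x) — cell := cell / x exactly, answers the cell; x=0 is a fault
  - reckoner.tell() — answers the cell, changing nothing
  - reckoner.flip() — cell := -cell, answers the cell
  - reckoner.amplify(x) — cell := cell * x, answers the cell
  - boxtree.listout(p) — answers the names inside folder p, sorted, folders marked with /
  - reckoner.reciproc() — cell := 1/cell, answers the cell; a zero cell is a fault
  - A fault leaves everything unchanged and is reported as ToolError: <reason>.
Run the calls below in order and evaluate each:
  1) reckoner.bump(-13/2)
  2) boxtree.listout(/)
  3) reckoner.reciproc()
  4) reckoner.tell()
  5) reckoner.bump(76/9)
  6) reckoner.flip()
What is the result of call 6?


→ reckoner.bump(x: -13/2)
← -13/2
→ boxtree.listout(p: /)
← []
→ reckoner.reciproc()
← -2/13
→ reckoner.tell()
← -2/13
→ reckoner.bump(x: 76/9)
← 970/117
→ reckoner.flip()
← -970/117

Answer: -970/117


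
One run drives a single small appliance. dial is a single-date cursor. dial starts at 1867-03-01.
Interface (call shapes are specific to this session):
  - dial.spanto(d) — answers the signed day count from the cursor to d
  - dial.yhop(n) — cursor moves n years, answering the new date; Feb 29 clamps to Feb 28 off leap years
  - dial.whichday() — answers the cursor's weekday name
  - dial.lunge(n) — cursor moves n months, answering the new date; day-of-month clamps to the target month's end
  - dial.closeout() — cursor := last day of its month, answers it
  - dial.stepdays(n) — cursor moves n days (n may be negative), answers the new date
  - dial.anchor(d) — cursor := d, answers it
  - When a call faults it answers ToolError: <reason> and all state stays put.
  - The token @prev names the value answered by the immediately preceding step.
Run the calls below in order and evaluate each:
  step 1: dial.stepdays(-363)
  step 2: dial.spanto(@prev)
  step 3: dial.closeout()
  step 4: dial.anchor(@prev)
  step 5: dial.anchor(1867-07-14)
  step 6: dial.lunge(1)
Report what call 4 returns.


Act: dial.stepdays[n: -363]
Obs: 1866-03-03
Act: dial.spanto[d: @prev]
Obs: 0
Act: dial.closeout[]
Obs: 1866-03-31
Act: dial.anchor[d: @prev]
Obs: 1866-03-31
Act: dial.anchor[d: 1867-07-14]
Obs: 1867-07-14
Act: dial.lunge[n: 1]
Obs: 1867-08-14

Answer: 1866-03-31


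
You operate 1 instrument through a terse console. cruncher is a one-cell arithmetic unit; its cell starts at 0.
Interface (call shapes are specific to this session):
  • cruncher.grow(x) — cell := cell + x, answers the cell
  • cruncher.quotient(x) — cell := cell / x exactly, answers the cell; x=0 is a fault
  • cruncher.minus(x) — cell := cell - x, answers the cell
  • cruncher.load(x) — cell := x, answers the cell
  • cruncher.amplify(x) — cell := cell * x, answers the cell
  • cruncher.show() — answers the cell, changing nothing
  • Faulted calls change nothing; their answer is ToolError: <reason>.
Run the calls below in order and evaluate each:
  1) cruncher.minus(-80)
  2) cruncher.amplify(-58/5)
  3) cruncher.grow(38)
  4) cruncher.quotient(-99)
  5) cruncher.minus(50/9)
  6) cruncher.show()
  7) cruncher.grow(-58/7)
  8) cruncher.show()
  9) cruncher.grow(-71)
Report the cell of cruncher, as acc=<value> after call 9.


Answer: acc=-52565/693

Derivation:
==> minus(x='-80')
<== 80
==> amplify(x='-58/5')
<== -928
==> grow(x='38')
<== -890
==> quotient(x='-99')
<== 890/99
==> minus(x='50/9')
<== 340/99
==> show()
<== 340/99
==> grow(x='-58/7')
<== -3362/693
==> show()
<== -3362/693
==> grow(x='-71')
<== -52565/693


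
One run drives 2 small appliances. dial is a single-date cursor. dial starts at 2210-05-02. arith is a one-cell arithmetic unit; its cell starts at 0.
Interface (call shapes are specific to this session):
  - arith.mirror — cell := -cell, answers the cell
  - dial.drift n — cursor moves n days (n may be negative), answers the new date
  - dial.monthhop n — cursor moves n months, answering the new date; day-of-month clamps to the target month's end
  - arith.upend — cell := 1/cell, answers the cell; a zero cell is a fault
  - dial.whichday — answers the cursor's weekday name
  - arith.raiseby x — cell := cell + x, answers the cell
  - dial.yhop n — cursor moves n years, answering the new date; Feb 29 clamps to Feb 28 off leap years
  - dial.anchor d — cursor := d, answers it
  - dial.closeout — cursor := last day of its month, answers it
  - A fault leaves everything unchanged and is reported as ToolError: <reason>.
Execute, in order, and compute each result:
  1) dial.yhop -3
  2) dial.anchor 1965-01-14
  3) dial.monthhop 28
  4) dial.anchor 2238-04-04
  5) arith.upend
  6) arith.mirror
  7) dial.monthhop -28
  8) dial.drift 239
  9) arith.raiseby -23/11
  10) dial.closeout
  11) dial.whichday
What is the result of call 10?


Using yhop(n: -3), giving 2207-05-02.
I try anchor(d: 1965-01-14), which returns 1965-01-14.
Invoking monthhop(n: 28), giving 1967-05-14.
Next I call anchor(d: 2238-04-04): 2238-04-04.
I try upend(), and observe ToolError: reciprocal of zero.
Then mirror, and get 0.
Invoking monthhop(n: -28), giving 2235-12-04.
I call drift(n: 239), and see 2236-07-30.
I call raiseby(x: -23/11), — result: -23/11.
I run closeout, yielding 2236-07-31.
I run whichday: Sunday.

Answer: 2236-07-31


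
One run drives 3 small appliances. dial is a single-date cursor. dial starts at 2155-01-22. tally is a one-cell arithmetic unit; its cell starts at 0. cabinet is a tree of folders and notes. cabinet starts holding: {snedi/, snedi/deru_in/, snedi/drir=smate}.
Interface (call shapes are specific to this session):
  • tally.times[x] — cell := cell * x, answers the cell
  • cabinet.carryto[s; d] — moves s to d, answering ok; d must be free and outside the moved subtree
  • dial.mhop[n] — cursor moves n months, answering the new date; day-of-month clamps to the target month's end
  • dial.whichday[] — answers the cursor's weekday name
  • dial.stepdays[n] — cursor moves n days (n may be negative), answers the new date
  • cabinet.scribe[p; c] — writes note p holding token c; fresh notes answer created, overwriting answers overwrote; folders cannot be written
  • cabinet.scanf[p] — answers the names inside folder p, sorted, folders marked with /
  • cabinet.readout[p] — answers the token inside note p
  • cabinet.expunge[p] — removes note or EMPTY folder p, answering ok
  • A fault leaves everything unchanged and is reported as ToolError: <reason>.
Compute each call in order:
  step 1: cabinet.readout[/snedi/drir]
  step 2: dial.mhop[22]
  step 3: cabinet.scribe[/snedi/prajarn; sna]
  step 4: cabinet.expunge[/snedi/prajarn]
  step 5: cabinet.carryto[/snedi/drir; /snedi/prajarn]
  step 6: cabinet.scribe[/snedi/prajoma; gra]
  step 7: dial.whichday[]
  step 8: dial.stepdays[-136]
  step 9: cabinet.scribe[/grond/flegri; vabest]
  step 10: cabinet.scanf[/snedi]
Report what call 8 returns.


==> readout(p=/snedi/drir)
<== smate
==> mhop(n=22)
<== 2156-11-22
==> scribe(p=/snedi/prajarn, c=sna)
<== created
==> expunge(p=/snedi/prajarn)
<== ok
==> carryto(s=/snedi/drir, d=/snedi/prajarn)
<== ok
==> scribe(p=/snedi/prajoma, c=gra)
<== created
==> whichday()
<== Monday
==> stepdays(n=-136)
<== 2156-07-09
==> scribe(p=/grond/flegri, c=vabest)
<== ToolError: no parent
==> scanf(p=/snedi)
<== [deru_in/, prajarn, prajoma]

Answer: 2156-07-09


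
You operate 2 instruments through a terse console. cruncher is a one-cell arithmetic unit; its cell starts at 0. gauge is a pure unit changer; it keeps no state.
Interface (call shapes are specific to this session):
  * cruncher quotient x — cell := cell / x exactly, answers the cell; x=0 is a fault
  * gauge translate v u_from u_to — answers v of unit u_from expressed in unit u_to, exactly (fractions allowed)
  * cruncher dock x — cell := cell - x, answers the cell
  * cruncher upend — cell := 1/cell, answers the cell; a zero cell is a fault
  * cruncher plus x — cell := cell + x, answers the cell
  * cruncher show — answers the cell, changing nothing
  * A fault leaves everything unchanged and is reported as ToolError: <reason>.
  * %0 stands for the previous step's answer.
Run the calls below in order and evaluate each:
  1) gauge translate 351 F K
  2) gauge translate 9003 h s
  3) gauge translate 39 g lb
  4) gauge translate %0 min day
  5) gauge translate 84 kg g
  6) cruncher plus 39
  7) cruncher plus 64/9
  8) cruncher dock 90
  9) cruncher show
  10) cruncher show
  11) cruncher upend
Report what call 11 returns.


Then gauge translate using v='351', u_from='F', u_to='K', and see 81067/180.
Next I call gauge translate using v='9003', u_from='h', u_to='s', and see 32410800.
Next I call gauge translate using v='39', u_from='g', u_to='lb': 3900000/45359237.
I invoke gauge translate using v='%0', u_from='min', u_to='day', which returns 8125/136077711.
I use gauge translate using v='84', u_from='kg', u_to='g', and get 84000.
I run cruncher plus using x='39', and see 39.
Now I run cruncher plus using x='64/9', yielding 415/9.
I run cruncher dock using x='90', → -395/9.
Using cruncher show, — result: -395/9.
I run cruncher show, and get -395/9.
I invoke cruncher upend(), yielding -9/395.

Answer: -9/395


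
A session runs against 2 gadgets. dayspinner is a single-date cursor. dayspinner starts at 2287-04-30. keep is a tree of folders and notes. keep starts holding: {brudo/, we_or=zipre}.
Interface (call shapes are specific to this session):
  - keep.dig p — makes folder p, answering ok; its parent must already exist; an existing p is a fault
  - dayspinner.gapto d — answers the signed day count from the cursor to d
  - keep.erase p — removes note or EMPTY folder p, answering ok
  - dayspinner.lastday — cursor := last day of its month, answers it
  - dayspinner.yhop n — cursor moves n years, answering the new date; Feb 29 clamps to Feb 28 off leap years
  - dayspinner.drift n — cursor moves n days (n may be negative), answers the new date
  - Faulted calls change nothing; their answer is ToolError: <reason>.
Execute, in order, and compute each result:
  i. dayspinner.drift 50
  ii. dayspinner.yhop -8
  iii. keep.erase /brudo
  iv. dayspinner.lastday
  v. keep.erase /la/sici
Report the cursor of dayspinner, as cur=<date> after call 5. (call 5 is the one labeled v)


# 1. drift(n→50) : 2287-06-19
# 2. yhop(n→-8) : 2279-06-19
# 3. erase(p→/brudo) : ok
# 4. lastday() : 2279-06-30
# 5. erase(p→/la/sici) : ToolError: not found

Answer: cur=2279-06-30


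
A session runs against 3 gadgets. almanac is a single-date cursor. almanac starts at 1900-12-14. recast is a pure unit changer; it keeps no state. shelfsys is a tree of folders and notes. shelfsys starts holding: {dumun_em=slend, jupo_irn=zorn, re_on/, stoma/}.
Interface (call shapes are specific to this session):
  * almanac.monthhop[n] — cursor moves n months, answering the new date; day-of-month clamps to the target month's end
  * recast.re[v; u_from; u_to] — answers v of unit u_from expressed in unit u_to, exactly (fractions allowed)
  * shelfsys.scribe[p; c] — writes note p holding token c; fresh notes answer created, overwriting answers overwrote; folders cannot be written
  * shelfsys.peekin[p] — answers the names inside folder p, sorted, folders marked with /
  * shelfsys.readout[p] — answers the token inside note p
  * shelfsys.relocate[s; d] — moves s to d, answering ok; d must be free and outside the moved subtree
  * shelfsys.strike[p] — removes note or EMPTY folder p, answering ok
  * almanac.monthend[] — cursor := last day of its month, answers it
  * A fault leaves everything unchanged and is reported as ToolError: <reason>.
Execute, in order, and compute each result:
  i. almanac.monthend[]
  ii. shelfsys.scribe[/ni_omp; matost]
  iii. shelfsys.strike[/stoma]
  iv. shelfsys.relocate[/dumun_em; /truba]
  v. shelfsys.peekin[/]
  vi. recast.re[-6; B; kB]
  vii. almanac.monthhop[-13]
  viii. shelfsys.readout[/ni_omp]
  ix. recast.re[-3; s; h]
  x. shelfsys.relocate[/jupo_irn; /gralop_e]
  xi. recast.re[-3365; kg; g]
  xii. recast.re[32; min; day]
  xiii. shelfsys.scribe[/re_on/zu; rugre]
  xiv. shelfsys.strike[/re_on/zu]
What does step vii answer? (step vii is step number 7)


Answer: 1899-11-30

Derivation:
I call monthend, giving 1900-12-31.
Using scribe with p: /ni_omp, c: matost, giving created.
Next I call strike with p: /stoma, and observe ok.
Now I run relocate with s: /dumun_em, d: /truba, — result: ok.
Invoking peekin with p: /, and observe [jupo_irn, ni_omp, re_on/, truba].
I call re with v: -6, u_from: B, u_to: kB, — result: -3/500.
Next I call monthhop with n: -13, → 1899-11-30.
I invoke readout with p: /ni_omp, — result: matost.
I call re with v: -3, u_from: s, u_to: h, — result: -1/1200.
Invoking relocate with s: /jupo_irn, d: /gralop_e, → ok.
Using re with v: -3365, u_from: kg, u_to: g, and observe -3365000.
I call re with v: 32, u_from: min, u_to: day, — result: 1/45.
Using scribe with p: /re_on/zu, c: rugre, and see created.
I invoke strike with p: /re_on/zu, yielding ok.


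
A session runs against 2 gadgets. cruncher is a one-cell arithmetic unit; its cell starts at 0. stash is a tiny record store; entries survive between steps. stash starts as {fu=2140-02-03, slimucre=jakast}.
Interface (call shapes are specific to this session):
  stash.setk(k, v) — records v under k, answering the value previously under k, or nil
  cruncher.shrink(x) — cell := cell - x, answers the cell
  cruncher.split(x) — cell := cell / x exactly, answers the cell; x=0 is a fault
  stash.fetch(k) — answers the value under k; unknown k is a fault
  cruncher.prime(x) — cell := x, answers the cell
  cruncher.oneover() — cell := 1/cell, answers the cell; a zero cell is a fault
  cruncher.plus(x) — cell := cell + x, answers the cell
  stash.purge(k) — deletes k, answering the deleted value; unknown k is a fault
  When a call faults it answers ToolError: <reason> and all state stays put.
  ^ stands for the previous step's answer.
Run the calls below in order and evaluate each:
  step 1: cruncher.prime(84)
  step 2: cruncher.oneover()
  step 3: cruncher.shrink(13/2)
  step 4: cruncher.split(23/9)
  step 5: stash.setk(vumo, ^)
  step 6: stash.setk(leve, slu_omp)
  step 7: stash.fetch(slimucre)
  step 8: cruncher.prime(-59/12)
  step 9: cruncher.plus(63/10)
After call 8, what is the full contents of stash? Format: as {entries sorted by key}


// 1. cruncher.prime(x='84') -> 84
// 2. cruncher.oneover() -> 1/84
// 3. cruncher.shrink(x='13/2') -> -545/84
// 4. cruncher.split(x='23/9') -> -1635/644
// 5. stash.setk(k='vumo', v='^') -> nil
// 6. stash.setk(k='leve', v='slu_omp') -> nil
// 7. stash.fetch(k='slimucre') -> jakast
// 8. cruncher.prime(x='-59/12') -> -59/12
// 9. cruncher.plus(x='63/10') -> 83/60

Answer: {fu=2140-02-03, leve=slu_omp, slimucre=jakast, vumo=-1635/644}
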